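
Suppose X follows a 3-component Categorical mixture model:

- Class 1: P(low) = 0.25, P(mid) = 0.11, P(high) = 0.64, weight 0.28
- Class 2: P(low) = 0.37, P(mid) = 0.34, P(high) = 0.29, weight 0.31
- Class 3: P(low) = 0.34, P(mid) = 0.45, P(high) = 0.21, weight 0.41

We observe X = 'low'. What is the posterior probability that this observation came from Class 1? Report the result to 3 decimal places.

0.216

Apply Bayes' rule: the posterior for each component is proportional to its prior times its likelihood at x.
Evaluate each component's likelihood at the observed value:
  L_1 = 0.25
  L_2 = 0.37
  L_3 = 0.34
Unnormalised posteriors:
  P(Z=1)·L_1 = 0.28 × 0.25 = 0.07
  P(Z=2)·L_2 = 0.31 × 0.37 = 0.1147
  P(Z=3)·L_3 = 0.41 × 0.34 = 0.1394
Normaliser: 0.07 + 0.1147 + 0.1394 = 0.3241
P(Class 1 | 'low') = 0.07 / 0.3241 ≈ 0.216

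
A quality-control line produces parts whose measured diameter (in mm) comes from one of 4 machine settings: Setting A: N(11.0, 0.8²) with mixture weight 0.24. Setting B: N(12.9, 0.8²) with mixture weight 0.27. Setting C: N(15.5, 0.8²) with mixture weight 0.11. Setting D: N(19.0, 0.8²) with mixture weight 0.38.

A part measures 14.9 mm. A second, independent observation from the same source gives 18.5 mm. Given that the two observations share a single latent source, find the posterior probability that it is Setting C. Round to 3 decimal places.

By Bayes' theorem, P(k | x) = w_k f_k(x) / Σ_j w_j f_j(x).
Since both observations come from the same component, the likelihood for component k is f_k(x₁)·f_k(x₂).
  L_A = [(1/(0.8·√(2π)))·exp(−(14.9−11.0)²/(2·0.8²)) = 0.498678·exp(-11.88281) = 3.44493e-06] × [4.09839e-20] = 1.41187e-25
  L_B = [(1/(0.8·√(2π)))·exp(−(14.9−12.9)²/(2·0.8²)) = 0.498678·exp(-3.12500) = 0.0219104] × [1.14184e-11] = 2.50181e-13
  L_C = [(1/(0.8·√(2π)))·exp(−(14.9−15.5)²/(2·0.8²)) = 0.498678·exp(-0.28125) = 0.376422] × [0.000440745] = 0.000165906
  L_D = [(1/(0.8·√(2π)))·exp(−(14.9−19.0)²/(2·0.8²)) = 0.498678·exp(-13.13281) = 9.86988e-07] × [0.410201] = 4.04864e-07
Weight by the priors:
  w_A·L_A = 0.24 × 1.41187e-25 = 3.38848e-26
  w_B·L_B = 0.27 × 2.50181e-13 = 6.7549e-14
  w_C·L_C = 0.11 × 0.000165906 = 1.82496e-05
  w_D·L_D = 0.38 × 4.04864e-07 = 1.53848e-07
Sum: 3.38848e-26 + 6.7549e-14 + 1.82496e-05 + 1.53848e-07 = 1.84035e-05
P(Setting C | data) ≈ 0.992

0.992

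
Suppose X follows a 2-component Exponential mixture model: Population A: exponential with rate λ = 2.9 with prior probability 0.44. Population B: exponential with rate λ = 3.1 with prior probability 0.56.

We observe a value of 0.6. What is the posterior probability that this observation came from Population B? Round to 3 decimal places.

Apply Bayes' rule: the posterior for each component is proportional to its prior times its likelihood at x.
Exponential densities:
  p_A = 2.9·e^(−2.9·0.6) = 2.9·e^(−1.7400) = 0.509009
  p_B = 3.1·e^(−3.1·0.6) = 3.1·e^(−1.8600) = 0.482585
Weight by the priors:
  P(Z=A)·p_A = 0.44 × 0.509009 = 0.223964
  P(Z=B)·p_B = 0.56 × 0.482585 = 0.270248
Denominator: 0.223964 + 0.270248 = 0.494212
So the posterior for Population B is 0.270248 / 0.494212 ≈ 0.547.

0.547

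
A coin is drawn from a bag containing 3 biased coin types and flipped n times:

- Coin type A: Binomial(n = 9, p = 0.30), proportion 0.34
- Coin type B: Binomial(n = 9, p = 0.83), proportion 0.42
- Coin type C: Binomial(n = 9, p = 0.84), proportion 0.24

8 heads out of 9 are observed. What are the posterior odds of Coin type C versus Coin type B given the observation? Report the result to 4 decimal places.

0.5919

Posterior odds = (w_i f_i(x)) / (w_j f_j(x)); the normalising sum cancels.
Binomial probabilities:
  f_A = 0.000413343
  f_B = 0.344601
  f_C = 0.356941
Posterior odds = (w_C·f_C) / (w_B·f_B) = (0.24·0.356941) / (0.42·0.344601) = 0.0856659 / 0.144732 ≈ 0.5919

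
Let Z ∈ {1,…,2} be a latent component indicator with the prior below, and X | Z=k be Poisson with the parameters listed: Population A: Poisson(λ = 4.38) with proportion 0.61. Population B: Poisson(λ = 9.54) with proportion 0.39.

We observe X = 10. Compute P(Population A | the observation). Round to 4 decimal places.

0.1018

P(component k | x) = w_k·f_k(x) / marginal(x), where marginal(x) = Σ_j w_j·f_j(x).
Component likelihoods at x = 10:
  f_A = e^(−4.38)·4.38^10/10! = 0.0089695
  f_B = e^(−9.54)·9.54^10/10! = 0.123752
Prior × likelihood for each component:
  w_A·f_A = 0.61 × 0.0089695 = 0.0054714
  w_B·f_B = 0.39 × 0.123752 = 0.0482632
Denominator: 0.0054714 + 0.0482632 = 0.0537346
Responsibility of Population A: 0.0054714 / 0.0537346 ≈ 0.1018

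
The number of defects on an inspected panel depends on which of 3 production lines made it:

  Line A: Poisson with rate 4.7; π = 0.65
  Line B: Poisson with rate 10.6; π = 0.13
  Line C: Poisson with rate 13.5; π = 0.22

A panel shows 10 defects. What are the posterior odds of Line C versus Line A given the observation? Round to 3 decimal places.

The posterior odds equal the prior odds times the likelihood ratio: (w_i/w_j)·(f_i(x)/f_j(x)).
Component likelihoods at x = 10 defects:
  p_A = e^(−4.7)·4.7^10/10! = 0.0131835
  p_B = e^(−10.6)·10.6^10/10! = 0.122963
  p_C = e^(−13.5)·13.5^10/10! = 0.0759625
0.0167117 / 0.00856929 ≈ 1.950

1.950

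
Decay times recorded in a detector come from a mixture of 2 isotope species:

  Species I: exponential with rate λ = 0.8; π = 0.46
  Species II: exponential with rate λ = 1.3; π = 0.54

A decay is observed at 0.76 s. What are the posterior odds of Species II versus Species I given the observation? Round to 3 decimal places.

1.305

The posterior odds equal the prior odds times the likelihood ratio: (w_i/w_j)·(f_i(x)/f_j(x)).
Exponential densities:
  p_I = 0.435551
  p_II = 0.484017
Odds = (0.54/0.46) × (0.484017/0.435551) = 1.17391 × 1.11127 ≈ 1.305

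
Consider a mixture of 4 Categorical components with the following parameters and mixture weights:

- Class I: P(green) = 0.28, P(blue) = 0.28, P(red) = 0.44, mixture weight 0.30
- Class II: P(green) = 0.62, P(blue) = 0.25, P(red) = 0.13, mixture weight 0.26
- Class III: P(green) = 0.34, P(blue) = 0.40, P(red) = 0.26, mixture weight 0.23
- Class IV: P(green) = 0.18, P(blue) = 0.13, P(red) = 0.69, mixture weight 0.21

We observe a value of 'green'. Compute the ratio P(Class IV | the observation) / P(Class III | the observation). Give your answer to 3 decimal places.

0.483

Only the two components matter; the odds are (π_i f_i(x)) / (π_j f_j(x)).
Component likelihoods at x = 'green':
  f_I = P(green | comp) = 0.28
  f_II = P(green | comp) = 0.62
  f_III = P(green | comp) = 0.34
  f_IV = P(green | comp) = 0.18
Posterior odds = (π_IV·f_IV) / (π_III·f_III) = (0.21·0.18) / (0.23·0.34) = 0.0378 / 0.0782 ≈ 0.483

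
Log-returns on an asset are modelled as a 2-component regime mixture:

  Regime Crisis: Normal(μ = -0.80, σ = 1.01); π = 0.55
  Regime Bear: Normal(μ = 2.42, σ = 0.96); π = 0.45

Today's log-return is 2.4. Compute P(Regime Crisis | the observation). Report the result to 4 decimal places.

0.0076

By Bayes' theorem, P(k | x) = P(Z=k) f_k(x) / Σ_j P(Z=j) f_j(x).
Evaluate each component's likelihood at the observed value:
  f_Crisis = (1/(1.01·√(2π)))·exp(−(2.4−-0.80)²/(2·1.01²)) = 0.394992·exp(-5.01912) = 0.00261105
  f_Bear = (1/(0.96·√(2π)))·exp(−(2.4−2.42)²/(2·0.96²)) = 0.415565·exp(-0.00022) = 0.415475
Multiply by the mixture weights:
  P(Z=Crisis)·f_Crisis = 0.55 × 0.00261105 = 0.00143607
  P(Z=Bear)·f_Bear = 0.45 × 0.415475 = 0.186964
Marginal: 0.00143607 + 0.186964 = 0.1884
P(Regime Crisis | x) ≈ 0.0076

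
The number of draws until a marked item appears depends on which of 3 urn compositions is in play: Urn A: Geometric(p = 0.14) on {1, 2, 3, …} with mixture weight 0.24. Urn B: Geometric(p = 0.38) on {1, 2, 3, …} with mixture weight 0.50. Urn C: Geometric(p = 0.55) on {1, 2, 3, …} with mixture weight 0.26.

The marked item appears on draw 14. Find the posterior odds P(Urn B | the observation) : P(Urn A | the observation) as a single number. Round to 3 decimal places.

0.080

Posterior odds = (π_i f_i(x)) / (π_j f_j(x)); the normalising sum cancels.
Geometric probabilities:
  p_A = 0.14·(1−0.14)^13 = 0.14·0.14076 = 0.0197064
  p_B = 0.38·(1−0.38)^13 = 0.38·0.00200029 = 0.000760108
  p_C = 0.55·(1−0.55)^13 = 0.55·3.10286e-05 = 1.70657e-05
0.000380054 / 0.00472954 ≈ 0.080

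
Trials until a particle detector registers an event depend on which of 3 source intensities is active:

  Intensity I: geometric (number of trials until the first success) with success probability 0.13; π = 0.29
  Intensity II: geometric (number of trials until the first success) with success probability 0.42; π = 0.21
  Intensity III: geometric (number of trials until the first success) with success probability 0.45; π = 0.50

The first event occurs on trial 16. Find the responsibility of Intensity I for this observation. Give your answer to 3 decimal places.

The responsibility of component k is π_k f_k(x) divided by Σ_j π_j f_j(x).
Evaluate each component's likelihood at the observed value:
  p_I = 0.0160965
  p_II = 0.00011876
  p_III = 5.73658e-05
Multiply by the mixture weights:
  π_I·p_I = 0.29 × 0.0160965 = 0.00466799
  π_II·p_II = 0.21 × 0.00011876 = 2.49395e-05
  π_III·p_III = 0.50 × 5.73658e-05 = 2.86829e-05
Sum: 0.00466799 + 2.49395e-05 + 2.86829e-05 = 0.00472161
P(Intensity I | x) ≈ 0.989

0.989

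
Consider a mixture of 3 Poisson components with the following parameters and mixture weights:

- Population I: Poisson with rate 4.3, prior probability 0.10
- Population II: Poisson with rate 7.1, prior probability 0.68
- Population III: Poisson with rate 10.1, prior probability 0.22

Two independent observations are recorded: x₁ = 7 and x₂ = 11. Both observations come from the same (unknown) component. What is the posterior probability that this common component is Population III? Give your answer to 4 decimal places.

Posterior ∝ prior × likelihood, so P(k | x) ∝ w_k f_k(x); normalise over all components.
Since both observations come from the same component, the likelihood for component k is f_k(x₁)·f_k(x₂).
  f_I = [e^(−4.3)·4.3^7/7! = 0.0731783] × [0.00315886] = 0.00023116
  f_II = [e^(−7.1)·7.1^7/7! = 0.148897] × [0.0477744] = 0.00711348
  f_III = [e^(−10.1)·10.1^7/7! = 0.0873866] × [0.114817] = 0.0100334
Prior × likelihood for each component:
  w_I·f_I = 0.10 × 0.00023116 = 2.3116e-05
  w_II·f_II = 0.68 × 0.00711348 = 0.00483717
  w_III·f_III = 0.22 × 0.0100334 = 0.00220736
Normaliser: 2.3116e-05 + 0.00483717 + 0.00220736 = 0.00706764
P(Population III | x₁,x₂) ≈ 0.3123

0.3123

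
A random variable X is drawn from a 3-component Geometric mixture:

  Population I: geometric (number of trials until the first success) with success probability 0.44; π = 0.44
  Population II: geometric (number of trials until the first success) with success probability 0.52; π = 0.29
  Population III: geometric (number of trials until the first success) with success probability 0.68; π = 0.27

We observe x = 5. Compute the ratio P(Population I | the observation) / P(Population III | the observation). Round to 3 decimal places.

9.890

Only the two components matter; the odds are (π_i f_i(x)) / (π_j f_j(x)).
Geometric probabilities:
  L_I = 0.0432718
  L_II = 0.0276038
  L_III = 0.00713032
Odds = (0.44/0.27) × (0.0432718/0.00713032) = 1.62963 × 6.0687 ≈ 9.890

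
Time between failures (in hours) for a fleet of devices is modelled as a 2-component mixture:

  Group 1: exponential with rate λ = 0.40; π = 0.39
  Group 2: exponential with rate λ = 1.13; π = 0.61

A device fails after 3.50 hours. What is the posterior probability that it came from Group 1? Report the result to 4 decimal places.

0.7444

Posterior ∝ prior × likelihood, so P(k | x) ∝ π_k f_k(x); normalise over all components.
Component likelihoods at x = 3.50 hours:
  f_1 = 0.0986388
  f_2 = 0.0216493
Multiply by the mixture weights:
  π_1·f_1 = 0.39 × 0.0986388 = 0.0384691
  π_2·f_2 = 0.61 × 0.0216493 = 0.0132061
Denominator: 0.0384691 + 0.0132061 = 0.0516752
Responsibility of Group 1: 0.0384691 / 0.0516752 ≈ 0.7444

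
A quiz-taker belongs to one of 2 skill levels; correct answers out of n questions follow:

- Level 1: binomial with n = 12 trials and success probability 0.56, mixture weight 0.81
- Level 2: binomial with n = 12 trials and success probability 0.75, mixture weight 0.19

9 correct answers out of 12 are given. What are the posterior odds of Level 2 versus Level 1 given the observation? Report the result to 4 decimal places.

Since P(k|x) ∝ w_k f_k(x), the posterior odds are w_i f_i(x) / (w_j f_j(x)).
Evaluate each component's likelihood at the observed value:
  f_1 = 0.101502
  f_2 = 0.258104
0.0490397 / 0.0822163 ≈ 0.5965

0.5965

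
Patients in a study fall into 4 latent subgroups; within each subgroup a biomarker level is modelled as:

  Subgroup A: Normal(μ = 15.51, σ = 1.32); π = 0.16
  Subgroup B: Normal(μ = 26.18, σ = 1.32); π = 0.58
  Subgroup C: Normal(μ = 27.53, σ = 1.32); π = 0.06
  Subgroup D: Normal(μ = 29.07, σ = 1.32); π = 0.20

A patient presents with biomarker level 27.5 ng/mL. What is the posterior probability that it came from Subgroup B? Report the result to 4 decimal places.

0.6893

Apply Bayes' rule: the posterior for each component is proportional to its prior times its likelihood at x.
Component likelihoods at x = 27.5 ng/mL:
  L_A = 3.6659e-19
  L_B = 0.183311
  L_C = 0.302151
  L_D = 0.148987
Weight by the priors:
  w_A·L_A = 0.16 × 3.6659e-19 = 5.86544e-20
  w_B·L_B = 0.58 × 0.183311 = 0.10632
  w_C·L_C = 0.06 × 0.302151 = 0.0181291
  w_D·L_D = 0.20 × 0.148987 = 0.0297973
Denominator: 5.86544e-20 + 0.10632 + 0.0181291 + 0.0297973 = 0.154247
P(Subgroup B | 27.5 ng/mL) ≈ 0.6893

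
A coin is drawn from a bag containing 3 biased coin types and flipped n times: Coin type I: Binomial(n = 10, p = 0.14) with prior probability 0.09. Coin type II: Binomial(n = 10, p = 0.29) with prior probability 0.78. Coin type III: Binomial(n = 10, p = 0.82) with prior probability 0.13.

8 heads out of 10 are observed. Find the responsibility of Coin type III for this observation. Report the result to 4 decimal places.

0.9777

P(component k | x) = P(Z=k)·f_k(x) / marginal(x), where marginal(x) = Σ_j P(Z=j)·f_j(x).
Evaluate each component's likelihood at the observed value:
  L_I = C(10,8)·0.14^8·0.86^2 = 45·1.47579e-07·0.7396 = 4.91172e-06
  L_II = C(10,8)·0.29^8·0.71^2 = 45·5.00246e-05·0.5041 = 0.00113478
  L_III = C(10,8)·0.82^8·0.18^2 = 45·0.204414·0.0324 = 0.298036
Prior × likelihood for each component:
  P(Z=I)·L_I = 0.09 × 4.91172e-06 = 4.42055e-07
  P(Z=II)·L_II = 0.78 × 0.00113478 = 0.000885132
  P(Z=III)·L_III = 0.13 × 0.298036 = 0.0387446
Normaliser: 4.42055e-07 + 0.000885132 + 0.0387446 = 0.0396302
P(Coin type III | data) ≈ 0.9777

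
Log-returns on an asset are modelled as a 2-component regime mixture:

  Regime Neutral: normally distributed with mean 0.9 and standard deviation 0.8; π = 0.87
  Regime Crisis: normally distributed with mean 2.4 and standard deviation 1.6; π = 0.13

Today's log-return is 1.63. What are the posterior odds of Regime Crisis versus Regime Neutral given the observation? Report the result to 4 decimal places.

The posterior odds equal the prior odds times the likelihood ratio: (w_i/w_j)·(f_i(x)/f_j(x)).
Normal densities:
  p_Neutral = 0.32886
  p_Crisis = 0.222074
Posterior odds = (w_Crisis·p_Crisis) / (w_Neutral·p_Neutral) = (0.13·0.222074) / (0.87·0.32886) = 0.0288697 / 0.286108 ≈ 0.1009

0.1009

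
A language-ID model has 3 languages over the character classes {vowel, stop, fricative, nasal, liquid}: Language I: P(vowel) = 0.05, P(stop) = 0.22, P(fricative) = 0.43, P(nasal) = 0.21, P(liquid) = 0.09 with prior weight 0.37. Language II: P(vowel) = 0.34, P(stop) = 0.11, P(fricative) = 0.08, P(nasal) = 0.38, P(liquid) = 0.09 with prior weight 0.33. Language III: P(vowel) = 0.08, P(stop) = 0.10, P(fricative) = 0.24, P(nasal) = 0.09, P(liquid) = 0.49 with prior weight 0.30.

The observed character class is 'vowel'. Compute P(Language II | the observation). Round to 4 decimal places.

The responsibility of component k is P(Z=k) f_k(x) divided by Σ_j P(Z=j) f_j(x).
Evaluate each component's likelihood at the observed value:
  L_I = 0.05
  L_II = 0.34
  L_III = 0.08
Multiply by the mixture weights:
  P(Z=I)·L_I = 0.37 × 0.05 = 0.0185
  P(Z=II)·L_II = 0.33 × 0.34 = 0.1122
  P(Z=III)·L_III = 0.30 × 0.08 = 0.024
Evidence: 0.0185 + 0.1122 + 0.024 = 0.1547
P(Language II | the observation) ≈ 0.7253

0.7253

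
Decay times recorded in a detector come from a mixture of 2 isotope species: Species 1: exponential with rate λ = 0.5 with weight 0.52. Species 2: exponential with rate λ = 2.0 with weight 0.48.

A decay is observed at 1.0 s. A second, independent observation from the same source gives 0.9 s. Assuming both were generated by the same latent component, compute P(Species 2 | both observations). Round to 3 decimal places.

0.461

By Bayes' theorem, P(k | x) = w_k f_k(x) / Σ_j w_j f_j(x).
Since both observations come from the same component, the likelihood for component k is f_k(x₁)·f_k(x₂).
  L_1 = [0.5·e^(−0.5·1.0) = 0.5·e^(−0.5000) = 0.303265] × [0.318814] = 0.0966853
  L_2 = [2.0·e^(−2.0·1.0) = 2.0·e^(−2.0000) = 0.270671] × [0.330598] = 0.0894831
Prior × likelihood for each component:
  w_1·L_1 = 0.52 × 0.0966853 = 0.0502763
  w_2·L_2 = 0.48 × 0.0894831 = 0.0429519
Marginal: 0.0502763 + 0.0429519 = 0.0932282
P(Species 2 | data) = 0.0429519 / 0.0932282 ≈ 0.461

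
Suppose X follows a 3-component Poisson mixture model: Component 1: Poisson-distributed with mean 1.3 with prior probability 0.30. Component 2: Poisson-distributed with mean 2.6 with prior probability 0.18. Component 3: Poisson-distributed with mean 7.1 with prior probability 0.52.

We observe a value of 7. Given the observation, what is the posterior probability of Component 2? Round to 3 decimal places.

P(component k | x) = P(Z=k)·f_k(x) / marginal(x), where marginal(x) = Σ_j P(Z=j)·f_j(x).
Component likelihoods at x = 7:
  p_1 = 0.000339305
  p_2 = 0.0118363
  p_3 = 0.148897
Weight by the priors:
  P(Z=1)·p_1 = 0.30 × 0.000339305 = 0.000101791
  P(Z=2)·p_2 = 0.18 × 0.0118363 = 0.00213054
  P(Z=3)·p_3 = 0.52 × 0.148897 = 0.0774266
Sum: 0.000101791 + 0.00213054 + 0.0774266 = 0.079659
P(Component 2 | data) = 0.00213054 / 0.079659 ≈ 0.027

0.027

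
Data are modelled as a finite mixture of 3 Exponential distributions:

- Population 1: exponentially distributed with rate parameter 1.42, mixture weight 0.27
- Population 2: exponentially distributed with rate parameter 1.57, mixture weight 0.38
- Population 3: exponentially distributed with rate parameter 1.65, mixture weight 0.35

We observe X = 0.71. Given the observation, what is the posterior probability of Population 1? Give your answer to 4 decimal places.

The responsibility of component k is π_k f_k(x) divided by Σ_j π_j f_j(x).
Exponential densities:
  L_1 = 0.518123
  L_2 = 0.514981
  L_3 = 0.511338
Unnormalised posteriors:
  π_1·L_1 = 0.27 × 0.518123 = 0.139893
  π_2·L_2 = 0.38 × 0.514981 = 0.195693
  π_3·L_3 = 0.35 × 0.511338 = 0.178968
Normaliser: 0.139893 + 0.195693 + 0.178968 = 0.514554
P(Population 1 | 0.71) ≈ 0.2719

0.2719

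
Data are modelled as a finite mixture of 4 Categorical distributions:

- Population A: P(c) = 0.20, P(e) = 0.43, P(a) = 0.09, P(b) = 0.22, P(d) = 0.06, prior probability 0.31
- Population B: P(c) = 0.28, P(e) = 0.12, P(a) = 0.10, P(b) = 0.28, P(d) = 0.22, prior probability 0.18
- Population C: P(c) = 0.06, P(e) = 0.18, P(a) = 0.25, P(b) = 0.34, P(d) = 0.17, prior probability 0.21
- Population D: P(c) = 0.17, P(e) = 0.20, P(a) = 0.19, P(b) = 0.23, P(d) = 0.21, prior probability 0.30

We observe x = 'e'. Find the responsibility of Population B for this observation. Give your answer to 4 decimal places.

Posterior ∝ prior × likelihood, so P(k | x) ∝ π_k f_k(x); normalise over all components.
Categorical probabilities:
  p_A = P(e | comp) = 0.43
  p_B = P(e | comp) = 0.12
  p_C = P(e | comp) = 0.18
  p_D = P(e | comp) = 0.20
Multiply by the mixture weights:
  π_A·p_A = 0.31 × 0.43 = 0.1333
  π_B·p_B = 0.18 × 0.12 = 0.0216
  π_C·p_C = 0.21 × 0.18 = 0.0378
  π_D·p_D = 0.30 × 0.2 = 0.06
Normaliser: 0.1333 + 0.0216 + 0.0378 + 0.06 = 0.2527
So the posterior for Population B is 0.0216 / 0.2527 ≈ 0.0855.

0.0855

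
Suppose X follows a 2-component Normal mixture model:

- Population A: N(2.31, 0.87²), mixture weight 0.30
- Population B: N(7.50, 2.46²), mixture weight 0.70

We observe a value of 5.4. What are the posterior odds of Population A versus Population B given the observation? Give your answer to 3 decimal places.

Since P(k|x) ∝ P(Z=k) f_k(x), the posterior odds are P(Z=i) f_i(x) / (P(Z=j) f_j(x)).
Normal densities:
  L_A = (1/(0.87·√(2π)))·exp(−(5.4−2.31)²/(2·0.87²)) = 0.458554·exp(-6.30737) = 0.000835861
  L_B = (1/(2.46·√(2π)))·exp(−(5.4−7.50)²/(2·2.46²)) = 0.162172·exp(-0.36437) = 0.11265
0.000250758 / 0.0788553 ≈ 0.003

0.003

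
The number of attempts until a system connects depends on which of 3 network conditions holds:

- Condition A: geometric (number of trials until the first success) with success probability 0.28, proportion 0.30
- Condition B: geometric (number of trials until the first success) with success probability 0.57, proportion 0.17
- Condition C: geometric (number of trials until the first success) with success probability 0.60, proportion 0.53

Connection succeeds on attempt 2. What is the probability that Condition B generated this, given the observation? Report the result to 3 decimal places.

Posterior ∝ prior × likelihood, so P(k | x) ∝ w_k f_k(x); normalise over all components.
Component likelihoods at x = 2:
  L_A = 0.2016
  L_B = 0.2451
  L_C = 0.24
Weight by the priors:
  w_A·L_A = 0.30 × 0.2016 = 0.06048
  w_B·L_B = 0.17 × 0.2451 = 0.041667
  w_C·L_C = 0.53 × 0.24 = 0.1272
Sum: 0.06048 + 0.041667 + 0.1272 = 0.229347
So the posterior for Condition B is 0.041667 / 0.229347 ≈ 0.182.

0.182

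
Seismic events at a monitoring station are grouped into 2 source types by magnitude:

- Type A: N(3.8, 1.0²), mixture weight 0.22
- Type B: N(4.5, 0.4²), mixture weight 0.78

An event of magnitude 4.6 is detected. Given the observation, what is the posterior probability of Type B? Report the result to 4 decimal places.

0.9221

Apply Bayes' rule: the posterior for each component is proportional to its prior times its likelihood at x.
Component likelihoods at x = 4.6:
  f_A = (1/(1.0·√(2π)))·exp(−(4.6−3.8)²/(2·1.0²)) = 0.398942·exp(-0.32000) = 0.289692
  f_B = (1/(0.4·√(2π)))·exp(−(4.6−4.5)²/(2·0.4²)) = 0.997356·exp(-0.03125) = 0.96667
Prior × likelihood for each component:
  π_A·f_A = 0.22 × 0.289692 = 0.0637321
  π_B·f_B = 0.78 × 0.96667 = 0.754003
Evidence: 0.0637321 + 0.754003 = 0.817735
P(Type B | x) ≈ 0.9221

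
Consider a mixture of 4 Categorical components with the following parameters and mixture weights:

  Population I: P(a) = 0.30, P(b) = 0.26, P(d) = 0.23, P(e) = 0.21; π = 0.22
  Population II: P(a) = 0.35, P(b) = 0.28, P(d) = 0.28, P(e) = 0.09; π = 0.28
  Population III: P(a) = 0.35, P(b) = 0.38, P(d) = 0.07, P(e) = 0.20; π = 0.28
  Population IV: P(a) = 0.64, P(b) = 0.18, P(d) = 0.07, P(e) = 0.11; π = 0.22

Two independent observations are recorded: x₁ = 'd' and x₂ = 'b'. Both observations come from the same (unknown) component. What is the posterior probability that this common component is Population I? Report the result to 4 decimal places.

The responsibility of component k is π_k f_k(x) divided by Σ_j π_j f_j(x).
Since both observations come from the same component, the likelihood for component k is f_k(x₁)·f_k(x₂).
  f_I = [P(d | comp) = 0.23] × [0.26] = 0.0598
  f_II = [P(d | comp) = 0.28] × [0.28] = 0.0784
  f_III = [P(d | comp) = 0.07] × [0.38] = 0.0266
  f_IV = [P(d | comp) = 0.07] × [0.18] = 0.0126
Multiply by the mixture weights:
  π_I·f_I = 0.22 × 0.0598 = 0.013156
  π_II·f_II = 0.28 × 0.0784 = 0.021952
  π_III·f_III = 0.28 × 0.0266 = 0.007448
  π_IV·f_IV = 0.22 × 0.0126 = 0.002772
Marginal: 0.013156 + 0.021952 + 0.007448 + 0.002772 = 0.045328
Responsibility of Population I: 0.013156 / 0.045328 ≈ 0.2902

0.2902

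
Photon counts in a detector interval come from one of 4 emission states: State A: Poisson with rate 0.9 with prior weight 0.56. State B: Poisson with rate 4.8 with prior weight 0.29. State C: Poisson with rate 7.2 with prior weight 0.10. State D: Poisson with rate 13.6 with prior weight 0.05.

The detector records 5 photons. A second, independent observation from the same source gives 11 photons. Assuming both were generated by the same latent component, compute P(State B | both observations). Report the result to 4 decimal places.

0.3411

Posterior ∝ prior × likelihood, so P(k | x) ∝ π_k f_k(x); normalise over all components.
Since both observations come from the same component, the likelihood for component k is f_k(x₁)·f_k(x₂).
  f_A = [e^(−0.9)·0.9^5/5! = 0.00200063] × [3.19629e-09] = 6.3946e-12
  f_B = [e^(−4.8)·4.8^5/5! = 0.174748] × [0.00642517] = 0.00112278
  f_C = [e^(−7.2)·7.2^5/5! = 0.120382] × [0.0504175] = 0.00606935
  f_D = [e^(−13.6)·13.6^5/5! = 0.00480959] × [0.0914887] = 0.000440023
Weight by the priors:
  π_A·f_A = 0.56 × 6.3946e-12 = 3.58097e-12
  π_B·f_B = 0.29 × 0.00112278 = 0.000325607
  π_C·f_C = 0.10 × 0.00606935 = 0.000606935
  π_D·f_D = 0.05 × 0.000440023 = 2.20012e-05
Sum: 3.58097e-12 + 0.000325607 + 0.000606935 + 2.20012e-05 = 0.000954544
P(State B | x₁,x₂) = 0.000325607 / 0.000954544 ≈ 0.3411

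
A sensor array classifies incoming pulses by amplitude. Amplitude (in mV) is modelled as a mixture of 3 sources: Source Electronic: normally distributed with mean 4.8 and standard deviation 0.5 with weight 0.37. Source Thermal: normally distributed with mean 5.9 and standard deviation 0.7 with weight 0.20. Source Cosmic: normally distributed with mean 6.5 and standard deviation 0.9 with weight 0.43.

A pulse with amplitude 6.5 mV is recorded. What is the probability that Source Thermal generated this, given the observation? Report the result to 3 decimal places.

Apply Bayes' rule: the posterior for each component is proportional to its prior times its likelihood at x.
Normal densities:
  L_Electronic = (1/(0.5·√(2π)))·exp(−(6.5−4.8)²/(2·0.5²)) = 0.797885·exp(-5.78000) = 0.00246444
  L_Thermal = (1/(0.7·√(2π)))·exp(−(6.5−5.9)²/(2·0.7²)) = 0.569918·exp(-0.36735) = 0.394707
  L_Cosmic = (1/(0.9·√(2π)))·exp(−(6.5−6.5)²/(2·0.9²)) = 0.443269·exp(-0.00000) = 0.443269
Unnormalised posteriors:
  π_Electronic·L_Electronic = 0.37 × 0.00246444 = 0.000911842
  π_Thermal·L_Thermal = 0.20 × 0.394707 = 0.0789415
  π_Cosmic·L_Cosmic = 0.43 × 0.443269 = 0.190606
Sum: 0.000911842 + 0.0789415 + 0.190606 = 0.270459
So the posterior for Source Thermal is 0.0789415 / 0.270459 ≈ 0.292.

0.292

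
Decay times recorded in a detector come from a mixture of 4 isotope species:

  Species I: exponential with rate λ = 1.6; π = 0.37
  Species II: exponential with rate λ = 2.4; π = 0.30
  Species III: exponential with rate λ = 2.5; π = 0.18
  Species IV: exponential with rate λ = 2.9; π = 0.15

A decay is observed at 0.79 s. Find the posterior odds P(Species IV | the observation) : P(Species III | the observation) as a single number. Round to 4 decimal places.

0.7048

Posterior odds = (P(Z=i) f_i(x)) / (P(Z=j) f_j(x)); the normalising sum cancels.
Exponential densities:
  L_I = 1.6·e^(−1.6·0.79) = 1.6·e^(−1.2640) = 0.452035
  L_II = 2.4·e^(−2.4·0.79) = 2.4·e^(−1.8960) = 0.360403
  L_III = 2.5·e^(−2.5·0.79) = 2.5·e^(−1.9750) = 0.346903
  L_IV = 2.9·e^(−2.9·0.79) = 2.9·e^(−2.2910) = 0.293379
Odds = (0.15/0.18) × (0.293379/0.346903) = 0.833333 × 0.845709 ≈ 0.7048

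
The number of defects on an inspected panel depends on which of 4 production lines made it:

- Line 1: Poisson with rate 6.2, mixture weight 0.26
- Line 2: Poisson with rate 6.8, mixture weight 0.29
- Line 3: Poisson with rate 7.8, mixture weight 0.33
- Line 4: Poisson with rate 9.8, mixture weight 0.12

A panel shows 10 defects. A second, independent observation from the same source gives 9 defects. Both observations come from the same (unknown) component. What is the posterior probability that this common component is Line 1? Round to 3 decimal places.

Apply Bayes' rule: the posterior for each component is proportional to its prior times its likelihood at x.
Since both observations come from the same component, the likelihood for component k is f_k(x₁)·f_k(x₂).
  p_1 = [0.0469384] × [0.0757071] = 0.00355357
  p_2 = [0.0648819] × [0.0954146] = 0.00619068
  p_3 = [0.0941209] × [0.120668] = 0.0113574
  p_4 = [0.124857] × [0.127405] = 0.0159073
Prior × likelihood for each component:
  P(Z=1)·p_1 = 0.26 × 0.00355357 = 0.000923927
  P(Z=2)·p_2 = 0.29 × 0.00619068 = 0.0017953
  P(Z=3)·p_3 = 0.33 × 0.0113574 = 0.00374793
  P(Z=4)·p_4 = 0.12 × 0.0159073 = 0.00190888
Denominator: 0.000923927 + 0.0017953 + 0.00374793 + 0.00190888 = 0.00837603
P(Line 1 | x) ≈ 0.110

0.110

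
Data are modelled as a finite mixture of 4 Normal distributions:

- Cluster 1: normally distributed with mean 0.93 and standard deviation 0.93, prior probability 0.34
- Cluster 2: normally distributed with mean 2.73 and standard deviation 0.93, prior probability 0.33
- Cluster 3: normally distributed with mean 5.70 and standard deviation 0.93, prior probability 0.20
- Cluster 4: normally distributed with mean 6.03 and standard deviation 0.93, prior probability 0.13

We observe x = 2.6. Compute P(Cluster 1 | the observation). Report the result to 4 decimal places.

0.1714

P(component k | x) = P(Z=k)·f_k(x) / marginal(x), where marginal(x) = Σ_j P(Z=j)·f_j(x).
Component likelihoods at x = 2.6:
  p_1 = (1/(0.93·√(2π)))·exp(−(2.6−0.93)²/(2·0.93²)) = 0.428970·exp(-1.61227) = 0.0855516
  p_2 = (1/(0.93·√(2π)))·exp(−(2.6−2.73)²/(2·0.93²)) = 0.428970·exp(-0.00977) = 0.4248
  p_3 = (1/(0.93·√(2π)))·exp(−(2.6−5.70)²/(2·0.93²)) = 0.428970·exp(-5.55556) = 0.00165836
  p_4 = (1/(0.93·√(2π)))·exp(−(2.6−6.03)²/(2·0.93²)) = 0.428970·exp(-6.80131) = 0.000477153
Unnormalised posteriors:
  P(Z=1)·p_1 = 0.34 × 0.0855516 = 0.0290876
  P(Z=2)·p_2 = 0.33 × 0.4248 = 0.140184
  P(Z=3)·p_3 = 0.20 × 0.00165836 = 0.000331673
  P(Z=4)·p_4 = 0.13 × 0.000477153 = 6.20298e-05
Normaliser: 0.0290876 + 0.140184 + 0.000331673 + 6.20298e-05 = 0.169665
Responsibility of Cluster 1: 0.0290876 / 0.169665 ≈ 0.1714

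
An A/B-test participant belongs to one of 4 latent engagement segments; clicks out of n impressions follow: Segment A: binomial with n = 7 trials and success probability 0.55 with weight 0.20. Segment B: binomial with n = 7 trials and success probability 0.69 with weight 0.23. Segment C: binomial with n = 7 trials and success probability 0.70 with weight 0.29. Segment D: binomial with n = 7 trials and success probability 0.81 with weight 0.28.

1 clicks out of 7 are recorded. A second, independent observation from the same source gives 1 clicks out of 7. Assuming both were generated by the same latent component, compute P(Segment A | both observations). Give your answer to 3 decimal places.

By Bayes' theorem, P(k | x) = π_k f_k(x) / Σ_j π_j f_j(x).
Since both observations come from the same component, the likelihood for component k is f_k(x₁)·f_k(x₂).
  f_A = [C(7,1)·0.55^1·0.45^6 = 7·0.55·0.00830377 = 0.0319695] × [0.0319695] = 0.00102205
  f_B = [C(7,1)·0.69^1·0.31^6 = 7·0.69·0.000887504 = 0.00428664] × [0.00428664] = 1.83753e-05
  f_C = [C(7,1)·0.70^1·0.30^6 = 7·0.7·0.000729 = 0.0035721] × [0.0035721] = 1.27599e-05
  f_D = [C(7,1)·0.81^1·0.19^6 = 7·0.81·4.70459e-05 = 0.00026675] × [0.00026675] = 7.11556e-08
Prior × likelihood for each component:
  π_A·f_A = 0.20 × 0.00102205 = 0.00020441
  π_B·f_B = 0.23 × 1.83753e-05 = 4.22632e-06
  π_C·f_C = 0.29 × 1.27599e-05 = 3.70037e-06
  π_D·f_D = 0.28 × 7.11556e-08 = 1.99236e-08
Marginal: 0.00020441 + 4.22632e-06 + 3.70037e-06 + 1.99236e-08 = 0.000212356
P(Segment A | x₁,x₂) ≈ 0.963

0.963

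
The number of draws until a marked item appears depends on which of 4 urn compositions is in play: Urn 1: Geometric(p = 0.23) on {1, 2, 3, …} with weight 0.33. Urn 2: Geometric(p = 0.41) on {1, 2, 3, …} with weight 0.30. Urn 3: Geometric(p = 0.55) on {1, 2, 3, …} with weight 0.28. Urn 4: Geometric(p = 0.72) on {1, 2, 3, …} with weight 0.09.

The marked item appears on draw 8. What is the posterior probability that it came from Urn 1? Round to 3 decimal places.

Apply Bayes' rule: the posterior for each component is proportional to its prior times its likelihood at x.
Evaluate each component's likelihood at the observed value:
  L_1 = 0.0369116
  L_2 = 0.0102035
  L_3 = 0.00205518
  L_4 = 9.71491e-05
Weight by the priors:
  P(Z=1)·L_1 = 0.33 × 0.0369116 = 0.0121808
  P(Z=2)·L_2 = 0.30 × 0.0102035 = 0.00306104
  P(Z=3)·L_3 = 0.28 × 0.00205518 = 0.000575451
  P(Z=4)·L_4 = 0.09 × 9.71491e-05 = 8.74342e-06
Normaliser: 0.0121808 + 0.00306104 + 0.000575451 + 8.74342e-06 = 0.0158261
Responsibility of Urn 1: 0.0121808 / 0.0158261 ≈ 0.770

0.770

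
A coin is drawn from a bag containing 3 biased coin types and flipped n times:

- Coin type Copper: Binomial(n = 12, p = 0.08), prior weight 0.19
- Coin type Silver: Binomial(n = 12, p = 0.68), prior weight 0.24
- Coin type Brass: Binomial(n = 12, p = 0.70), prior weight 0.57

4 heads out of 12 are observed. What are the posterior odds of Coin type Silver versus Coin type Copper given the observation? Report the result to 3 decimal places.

1.413

Since P(k|x) ∝ π_k f_k(x), the posterior odds are π_i f_i(x) / (π_j f_j(x)).
Component likelihoods at x = 4 heads out of 12:
  p_Copper = C(12,4)·0.08^4·0.92^8 = 495·4.096e-05·0.513219 = 0.0104056
  p_Silver = C(12,4)·0.68^4·0.32^8 = 495·0.213814·0.000109951 = 0.011637
  p_Brass = C(12,4)·0.70^4·0.30^8 = 495·0.2401·6.561e-05 = 0.00779772
0.00279288 / 0.00197707 ≈ 1.413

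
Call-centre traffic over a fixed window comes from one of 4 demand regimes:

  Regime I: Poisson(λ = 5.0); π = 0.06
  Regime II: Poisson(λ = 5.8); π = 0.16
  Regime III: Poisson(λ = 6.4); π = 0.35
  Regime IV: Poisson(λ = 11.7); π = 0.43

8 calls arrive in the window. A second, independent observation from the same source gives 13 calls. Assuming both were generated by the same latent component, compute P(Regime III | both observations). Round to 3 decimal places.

0.091

P(component k | x) = π_k·f_k(x) / marginal(x), where marginal(x) = Σ_j π_j·f_j(x).
Since both observations come from the same component, the likelihood for component k is f_k(x₁)·f_k(x₂).
  f_I = [e^(−5.0)·5.0^8/8! = 0.065278] × [0.00132086] = 8.62233e-05
  f_II = [e^(−5.8)·5.8^8/8! = 0.0961602] × [0.00408673] = 0.000392981
  f_III = [e^(−6.4)·6.4^8/8! = 0.115994] × [0.00806445] = 0.000935426
  f_IV = [e^(−11.7)·11.7^8/8! = 0.0722306] × [0.102539] = 0.00740647
Prior × likelihood for each component:
  π_I·f_I = 0.06 × 8.62233e-05 = 5.1734e-06
  π_II·f_II = 0.16 × 0.000392981 = 6.28769e-05
  π_III·f_III = 0.35 × 0.000935426 = 0.000327399
  π_IV·f_IV = 0.43 × 0.00740647 = 0.00318478
Evidence: 5.1734e-06 + 6.28769e-05 + 0.000327399 + 0.00318478 = 0.00358023
Responsibility of Regime III: 0.000327399 / 0.00358023 ≈ 0.091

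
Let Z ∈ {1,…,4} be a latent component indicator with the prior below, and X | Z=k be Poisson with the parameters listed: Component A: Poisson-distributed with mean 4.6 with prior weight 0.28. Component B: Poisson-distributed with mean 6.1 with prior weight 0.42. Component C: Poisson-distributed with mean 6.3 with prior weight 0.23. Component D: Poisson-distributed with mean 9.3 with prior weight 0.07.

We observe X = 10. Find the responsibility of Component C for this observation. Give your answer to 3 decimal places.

The responsibility of component k is P(Z=k) f_k(x) divided by Σ_j P(Z=j) f_j(x).
Evaluate each component's likelihood at the observed value:
  p_A = 0.0117506
  p_B = 0.0440899
  p_C = 0.0498411
  p_D = 0.121935
Prior × likelihood for each component:
  P(Z=A)·p_A = 0.28 × 0.0117506 = 0.00329017
  P(Z=B)·p_B = 0.42 × 0.0440899 = 0.0185178
  P(Z=C)·p_C = 0.23 × 0.0498411 = 0.0114634
  P(Z=D)·p_D = 0.07 × 0.121935 = 0.00853544
Sum: 0.00329017 + 0.0185178 + 0.0114634 + 0.00853544 = 0.0418068
So the posterior for Component C is 0.0114634 / 0.0418068 ≈ 0.274.

0.274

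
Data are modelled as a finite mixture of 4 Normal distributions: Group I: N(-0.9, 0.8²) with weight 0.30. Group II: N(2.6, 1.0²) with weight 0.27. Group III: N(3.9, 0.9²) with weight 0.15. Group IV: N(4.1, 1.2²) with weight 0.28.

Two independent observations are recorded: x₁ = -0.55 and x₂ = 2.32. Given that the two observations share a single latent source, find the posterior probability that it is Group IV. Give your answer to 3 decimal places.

0.018

The responsibility of component k is π_k f_k(x) divided by Σ_j π_j f_j(x).
Since both observations come from the same component, the likelihood for component k is f_k(x₁)·f_k(x₂).
  L_I = [(1/(0.8·√(2π)))·exp(−(-0.55−-0.9)²/(2·0.8²)) = 0.498678·exp(-0.09570) = 0.453165] × [0.000151321] = 6.85734e-05
  L_II = [(1/(1.0·√(2π)))·exp(−(-0.55−2.6)²/(2·1.0²)) = 0.398942·exp(-4.96125) = 0.00279426] × [0.383606] = 0.0010719
  L_III = [(1/(0.9·√(2π)))·exp(−(-0.55−3.9)²/(2·0.9²)) = 0.443269·exp(-12.22377) = 2.17748e-06] × [0.0949347] = 2.06718e-07
  L_IV = [(1/(1.2·√(2π)))·exp(−(-0.55−4.1)²/(2·1.2²)) = 0.332452·exp(-7.50781) = 0.000182443] × [0.110648] = 2.0187e-05
Prior × likelihood for each component:
  π_I·L_I = 0.30 × 6.85734e-05 = 2.0572e-05
  π_II·L_II = 0.27 × 0.0010719 = 0.000289412
  π_III·L_III = 0.15 × 2.06718e-07 = 3.10077e-08
  π_IV·L_IV = 0.28 × 2.0187e-05 = 5.65236e-06
Denominator: 2.0572e-05 + 0.000289412 + 3.10077e-08 + 5.65236e-06 = 0.000315667
P(Group IV | x) ≈ 0.018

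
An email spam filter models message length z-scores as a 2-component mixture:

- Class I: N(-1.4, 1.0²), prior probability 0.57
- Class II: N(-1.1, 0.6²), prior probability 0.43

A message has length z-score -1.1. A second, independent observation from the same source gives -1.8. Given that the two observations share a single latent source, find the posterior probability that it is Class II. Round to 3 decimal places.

Posterior ∝ prior × likelihood, so P(k | x) ∝ w_k f_k(x); normalise over all components.
Since both observations come from the same component, the likelihood for component k is f_k(x₁)·f_k(x₂).
  p_I = [0.381388] × [0.36827] = 0.140454
  p_II = [0.664904] × [0.336664] = 0.223849
Weight by the priors:
  w_I·p_I = 0.57 × 0.140454 = 0.0800586
  w_II·p_II = 0.43 × 0.223849 = 0.0962553
Marginal: 0.0800586 + 0.0962553 = 0.176314
P(Class II | x₁, x₂) ≈ 0.546

0.546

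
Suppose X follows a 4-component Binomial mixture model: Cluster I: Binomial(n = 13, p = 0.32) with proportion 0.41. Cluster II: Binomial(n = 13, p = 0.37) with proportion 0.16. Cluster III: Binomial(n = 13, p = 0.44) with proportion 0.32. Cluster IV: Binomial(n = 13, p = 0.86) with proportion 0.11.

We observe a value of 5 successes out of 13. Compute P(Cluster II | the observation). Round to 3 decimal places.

0.195

Posterior ∝ prior × likelihood, so P(k | x) ∝ w_k f_k(x); normalise over all components.
Binomial probabilities:
  p_I = C(13,5)·0.32^5·0.68^8 = 1287·0.00335544·0.0457163 = 0.197424
  p_II = C(13,5)·0.37^5·0.63^8 = 1287·0.0069344·0.0248156 = 0.221468
  p_III = C(13,5)·0.44^5·0.56^8 = 1287·0.0164916·0.00967173 = 0.20528
  p_IV = C(13,5)·0.86^5·0.14^8 = 1287·0.470427·1.47579e-07 = 8.93501e-05
Multiply by the mixture weights:
  w_I·p_I = 0.41 × 0.197424 = 0.0809438
  w_II·p_II = 0.16 × 0.221468 = 0.0354349
  w_III·p_III = 0.32 × 0.20528 = 0.0656895
  w_IV·p_IV = 0.11 × 8.93501e-05 = 9.82851e-06
Normaliser: 0.0809438 + 0.0354349 + 0.0656895 + 9.82851e-06 = 0.182078
P(Cluster II | data) = 0.0354349 / 0.182078 ≈ 0.195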